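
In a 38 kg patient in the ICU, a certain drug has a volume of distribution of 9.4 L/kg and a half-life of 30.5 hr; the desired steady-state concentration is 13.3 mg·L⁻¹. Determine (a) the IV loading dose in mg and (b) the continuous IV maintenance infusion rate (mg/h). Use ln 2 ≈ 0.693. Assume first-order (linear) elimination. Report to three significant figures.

(a) 4750 mg; (b) 108 mg/h

Vd(total) = 38 kg × 9.4 L/kg = 357.2 L
LD = Vd × C = 357.2 × 13.3 = 4751 mg
CL = 0.693 × Vd / t½ = 0.693 × 357.2 / 30.5 = 8.116 L/h
Infusion rate = CL × Css = 8.116 × 13.3 = 107.9 mg/h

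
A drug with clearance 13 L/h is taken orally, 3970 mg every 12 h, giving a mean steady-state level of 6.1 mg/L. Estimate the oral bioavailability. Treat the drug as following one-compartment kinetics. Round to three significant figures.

0.240

F·D/τ = CL·Css at steady state → F = CL·Css·τ / D.
F = 13 × 6.1 × 12 / 3970 = 0.240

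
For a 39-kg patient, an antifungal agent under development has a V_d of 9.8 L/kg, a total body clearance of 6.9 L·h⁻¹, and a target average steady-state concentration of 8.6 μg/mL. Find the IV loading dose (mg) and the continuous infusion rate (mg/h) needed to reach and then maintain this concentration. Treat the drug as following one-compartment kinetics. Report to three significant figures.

Vd = 9.8 L/kg × 39 kg = 382.2 L
Loading: fill Vd to C_target → 382.2 L × 8.6 mg/L = 3287 mg
Maintenance infusion rate = CL × Css = 6.900 × 8.6 = 59.34 mg/h

(a) 3290 mg; (b) 59.3 mg/h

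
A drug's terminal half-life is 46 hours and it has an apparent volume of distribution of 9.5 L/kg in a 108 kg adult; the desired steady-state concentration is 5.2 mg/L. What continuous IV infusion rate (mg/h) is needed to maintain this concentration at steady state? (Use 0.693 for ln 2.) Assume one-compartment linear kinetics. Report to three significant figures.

80.4 mg/h

Total Vd = 9.5 × 108 = 1026 L
CL = 0.693 × Vd / t½ = 0.693 × 1026 / 46 = 15.46 L/h
Infusion rate = CL × Css = 15.46 × 5.2 = 80.39 mg/h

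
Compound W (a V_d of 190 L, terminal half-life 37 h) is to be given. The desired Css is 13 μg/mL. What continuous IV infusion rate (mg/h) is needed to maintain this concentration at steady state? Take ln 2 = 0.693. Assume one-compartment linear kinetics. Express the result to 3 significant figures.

CL = ln 2 · Vd / t½ = 0.693 × 190.0 / 37 = 3.559 L/h
Infusion rate = CL × Css = 3.559 × 13 = 46.27 mg/h

46.3 mg/h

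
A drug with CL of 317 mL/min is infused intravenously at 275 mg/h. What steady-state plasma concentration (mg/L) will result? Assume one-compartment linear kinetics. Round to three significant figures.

14.5 mg/L

CL = 317 mL/min = 317 × 0.06 = 19.02 L/h
Css = rate / CL = 275 / 19.02 = 14.46 mg/L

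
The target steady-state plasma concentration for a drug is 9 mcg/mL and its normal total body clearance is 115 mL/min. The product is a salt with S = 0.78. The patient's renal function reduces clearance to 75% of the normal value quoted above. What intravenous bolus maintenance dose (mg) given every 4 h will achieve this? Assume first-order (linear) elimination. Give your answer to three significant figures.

239 mg

CL = 115 mL/min × 60/1000 = 6.900 L/h
Patient clearance = 0.75 × 6.900 = 5.175 L/h
At steady state, dose per interval replaces the amount cleared in that interval: S·D/τ = CL·Css.
D = CL × Css × τ / S = 5.175 × 9 × 4 / 0.78 = 238.8 mg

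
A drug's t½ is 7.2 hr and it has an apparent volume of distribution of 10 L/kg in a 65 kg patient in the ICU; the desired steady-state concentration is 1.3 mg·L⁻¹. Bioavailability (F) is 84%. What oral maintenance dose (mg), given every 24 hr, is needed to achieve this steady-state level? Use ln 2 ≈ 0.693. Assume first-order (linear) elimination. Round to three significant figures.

2320 mg

Vd(total) = 65 kg × 10 L/kg = 650.0 L
k = 0.693/7.2 = 0.09625 h⁻¹, so CL = k·Vd = 0.09625 × 650.0 = 62.56 L/h
D = CL × Css × τ / F = 62.56 × 1.3 × 24 / 0.84 = 2324 mg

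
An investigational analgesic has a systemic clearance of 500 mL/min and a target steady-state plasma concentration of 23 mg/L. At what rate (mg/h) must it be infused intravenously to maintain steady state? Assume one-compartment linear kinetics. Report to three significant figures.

CL = 500 mL/min = 500 × 0.06 = 30.00 L/h
Infusion rate = CL · Css = 30.00 L/h × 23 mg/L = 690.0 mg/h

690 mg/h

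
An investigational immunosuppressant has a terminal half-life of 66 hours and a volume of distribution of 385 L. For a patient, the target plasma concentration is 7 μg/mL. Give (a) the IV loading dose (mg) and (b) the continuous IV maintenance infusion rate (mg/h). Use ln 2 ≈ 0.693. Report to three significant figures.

LD = Vd × C = 385.0 × 7 = 2695 mg
CL = 0.693 × Vd / t½ = 0.693 × 385.0 / 66 = 4.043 L/h
Infusion rate = CL × Css = 4.043 × 7 = 28.30 mg/h

(a) 2700 mg; (b) 28.3 mg/h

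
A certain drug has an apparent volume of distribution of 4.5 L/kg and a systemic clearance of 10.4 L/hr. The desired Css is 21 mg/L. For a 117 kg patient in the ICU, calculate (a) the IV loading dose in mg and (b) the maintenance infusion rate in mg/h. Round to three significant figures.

Vd = 4.5 L/kg × 117 kg = 526.5 L
Loading: fill Vd to C_target → 526.5 L × 21 mg/L = 11060 mg
Maintenance infusion rate = CL × Css = 10.40 × 21 = 218.4 mg/h

(a) 11100 mg; (b) 218 mg/h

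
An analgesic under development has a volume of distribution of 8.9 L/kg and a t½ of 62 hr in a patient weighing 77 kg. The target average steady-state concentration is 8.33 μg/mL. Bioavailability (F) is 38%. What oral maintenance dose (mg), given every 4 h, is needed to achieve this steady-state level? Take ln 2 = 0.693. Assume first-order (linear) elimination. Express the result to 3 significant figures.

Vd = 8.9 L/kg × 77 kg = 685.3 L
CL = ln 2 · Vd / t½ = 0.693 × 685.3 / 62 = 7.660 L/h
D = CL × Css × τ / F = 7.660 × 8.33 × 4 / 0.38 = 671.7 mg

672 mg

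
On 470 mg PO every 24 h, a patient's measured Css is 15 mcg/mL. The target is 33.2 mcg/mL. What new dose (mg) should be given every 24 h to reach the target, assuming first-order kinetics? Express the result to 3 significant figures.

With linear kinetics, Css is proportional to dose rate (D/τ) at fixed clearance.
D₂ = D₁ × (Css,target / Css,current) = 470 × 33.2/15 = 1040 mg

1040 mg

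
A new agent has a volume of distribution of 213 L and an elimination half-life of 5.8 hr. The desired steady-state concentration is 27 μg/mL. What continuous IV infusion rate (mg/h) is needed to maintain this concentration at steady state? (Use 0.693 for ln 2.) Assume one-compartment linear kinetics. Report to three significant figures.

CL = 0.693 × Vd / t½ = 0.693 × 213.0 / 5.8 = 25.45 L/h
Infusion rate = CL × Css = 25.45 × 27 = 687.2 mg/h

687 mg/h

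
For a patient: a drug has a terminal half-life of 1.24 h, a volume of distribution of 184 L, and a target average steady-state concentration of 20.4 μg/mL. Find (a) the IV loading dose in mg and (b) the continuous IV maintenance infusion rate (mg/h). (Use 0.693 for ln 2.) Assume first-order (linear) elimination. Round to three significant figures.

(a) 3750 mg; (b) 2100 mg/h

LD = Vd × C = 184.0 × 20.4 = 3754 mg
CL = 0.693 × Vd / t½ = 0.693 × 184.0 / 1.24 = 102.8 L/h
Infusion rate = CL × Css = 102.8 × 20.4 = 2097 mg/h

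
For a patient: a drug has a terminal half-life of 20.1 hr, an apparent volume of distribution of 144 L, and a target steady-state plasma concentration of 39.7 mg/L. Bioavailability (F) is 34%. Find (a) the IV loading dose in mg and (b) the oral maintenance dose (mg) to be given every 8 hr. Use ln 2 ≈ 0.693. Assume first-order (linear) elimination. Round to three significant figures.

(a) 5720 mg; (b) 4640 mg

LD = Vd × C = 144.0 × 39.7 = 5717 mg
CL = 0.693 × Vd / t½ = 0.693 × 144.0 / 20.1 = 4.965 L/h
D = CL × Css × τ / F = 4.965 × 39.7 × 8 / 0.34 = 4638 mg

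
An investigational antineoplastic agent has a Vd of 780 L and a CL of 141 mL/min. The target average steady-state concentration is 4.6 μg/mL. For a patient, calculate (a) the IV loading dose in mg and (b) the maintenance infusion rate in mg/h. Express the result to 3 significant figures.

(a) 3590 mg; (b) 38.9 mg/h

LD = Vd · C_target = 780.0 × 4.6 = 3588 mg
CL = 141 mL/min × 60/1000 = 8.460 L/h
Maintenance infusion rate = CL × Css = 8.460 × 4.6 = 38.92 mg/h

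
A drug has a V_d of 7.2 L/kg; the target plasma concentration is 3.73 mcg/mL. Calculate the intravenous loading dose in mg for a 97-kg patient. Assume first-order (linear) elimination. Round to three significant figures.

Vd = 7.2 L/kg × 97 kg = 698.4 L
The loading dose fills Vd to the target concentration.
LD = Vd × C = 698.4 × 3.730 = 2605 mg

2610 mg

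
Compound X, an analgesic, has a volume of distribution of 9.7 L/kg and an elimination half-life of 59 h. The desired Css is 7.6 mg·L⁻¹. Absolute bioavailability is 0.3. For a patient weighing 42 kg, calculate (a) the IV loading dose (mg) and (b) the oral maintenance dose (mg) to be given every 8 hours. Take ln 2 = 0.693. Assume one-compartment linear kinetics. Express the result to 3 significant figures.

Vd(total) = 42 kg × 9.7 L/kg = 407.4 L
LD = Vd × C = 407.4 × 7.6 = 3096 mg
CL = 0.693 × Vd / t½ = 0.693 × 407.4 / 59 = 4.785 L/h
D = CL × Css × τ / F = 4.785 × 7.6 × 8 / 0.3 = 969.8 mg

(a) 3100 mg; (b) 970 mg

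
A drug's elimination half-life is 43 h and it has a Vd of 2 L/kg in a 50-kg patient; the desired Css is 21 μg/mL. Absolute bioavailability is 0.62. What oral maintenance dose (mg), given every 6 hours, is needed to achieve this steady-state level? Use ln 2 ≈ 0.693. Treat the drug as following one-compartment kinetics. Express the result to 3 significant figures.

328 mg

Vd = 2 L/kg × 50 kg = 100.0 L
k = 0.693/43 = 0.01612 h⁻¹, so CL = k·Vd = 0.01612 × 100.0 = 1.612 L/h
D = CL × Css × τ / F = 1.612 × 21 × 6 / 0.62 = 327.6 mg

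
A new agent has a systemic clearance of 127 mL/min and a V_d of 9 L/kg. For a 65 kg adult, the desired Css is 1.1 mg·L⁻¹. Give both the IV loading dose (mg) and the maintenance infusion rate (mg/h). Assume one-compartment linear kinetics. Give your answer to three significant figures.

(a) 644 mg; (b) 8.38 mg/h

Vd = 9 L/kg × 65 kg = 585.0 L
Loading dose = Vd × C = 585.0 × 1.1 = 643.5 mg
CL = 127 mL/min = 127 × 0.06 = 7.620 L/h
Maintenance infusion rate = CL × Css = 7.620 × 1.1 = 8.382 mg/h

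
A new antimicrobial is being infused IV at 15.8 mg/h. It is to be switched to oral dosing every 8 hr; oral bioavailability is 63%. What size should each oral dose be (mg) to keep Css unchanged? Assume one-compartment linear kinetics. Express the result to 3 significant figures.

To maintain the same Css, the systemic dosing rate must be unchanged: F·D/τ = infusion rate.
D = rate × τ / F = 15.8 × 8 / 0.63 = 200.6 mg

201 mg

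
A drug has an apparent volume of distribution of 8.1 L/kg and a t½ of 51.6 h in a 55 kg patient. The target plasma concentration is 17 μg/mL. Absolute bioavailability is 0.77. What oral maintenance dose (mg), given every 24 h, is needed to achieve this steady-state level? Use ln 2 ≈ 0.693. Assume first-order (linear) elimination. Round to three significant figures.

Total Vd = 8.1 × 55 = 445.5 L
CL = 0.693 × Vd / t½ = 0.693 × 445.5 / 51.6 = 5.983 L/h
D = CL × Css × τ / F = 5.983 × 17 × 24 / 0.77 = 3170 mg

3170 mg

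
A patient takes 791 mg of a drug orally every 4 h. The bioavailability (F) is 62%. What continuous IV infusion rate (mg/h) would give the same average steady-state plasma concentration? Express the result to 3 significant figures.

Equivalent systemic input: infusion rate = F·D/τ.
Rate = 0.62 × 791 / 4 = 122.6 mg/h

123 mg/h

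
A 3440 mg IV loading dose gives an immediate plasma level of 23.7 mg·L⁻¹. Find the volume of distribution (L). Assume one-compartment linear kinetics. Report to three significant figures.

Immediately after an IV bolus, C₀ = Dose / Vd, so Vd = Dose / C₀.
Vd = 3440 / 23.7 = 145.1 L

145 L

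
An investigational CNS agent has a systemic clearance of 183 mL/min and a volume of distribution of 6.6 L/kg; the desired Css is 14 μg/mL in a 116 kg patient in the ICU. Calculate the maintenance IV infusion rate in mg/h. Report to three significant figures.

Convert clearance: 183 mL/min × 60 min/h ÷ 1000 mL/L = 10.98 L/h
Vd does not affect the maintenance rate; only clearance governs steady-state input.
Rate = CL × Css = 10.98 × 14 = 153.7 mg/h

154 mg/h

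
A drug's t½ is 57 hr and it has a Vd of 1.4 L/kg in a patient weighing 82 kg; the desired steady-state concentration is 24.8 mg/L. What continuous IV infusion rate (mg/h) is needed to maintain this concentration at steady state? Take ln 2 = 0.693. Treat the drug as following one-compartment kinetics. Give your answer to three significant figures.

34.6 mg/h

Vd = 1.4 L/kg × 82 kg = 114.8 L
CL = 0.693 × Vd / t½ = 0.693 × 114.8 / 57 = 1.396 L/h
Infusion rate = CL × Css = 1.396 × 24.8 = 34.62 mg/h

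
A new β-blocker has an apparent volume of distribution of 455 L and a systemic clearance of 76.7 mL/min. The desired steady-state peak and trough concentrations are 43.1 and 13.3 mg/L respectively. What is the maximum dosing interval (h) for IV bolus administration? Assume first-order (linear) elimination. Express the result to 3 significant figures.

Convert clearance: 76.7 mL/min × 60 min/h ÷ 1000 mL/L = 4.602 L/h
k = CL / Vd = 4.602 / 455.0 = 0.01011 h⁻¹
Between IV bolus doses, concentration decays as C = C₀·e^(−kτ), so C_peak/C_trough = e^(kτ).
τ_max = ln(C_peak/C_trough) / k = ln(43.1/13.3) / 0.01011 = 1.176 / 0.01011 = 116.3 h

116 h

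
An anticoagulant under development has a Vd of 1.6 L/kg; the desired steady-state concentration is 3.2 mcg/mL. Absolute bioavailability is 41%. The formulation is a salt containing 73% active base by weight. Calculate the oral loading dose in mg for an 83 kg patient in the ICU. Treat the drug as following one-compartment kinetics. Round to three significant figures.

Vd(total) = 83 kg × 1.6 L/kg = 132.8 L
The loading dose fills Vd to the target concentration.
LD = Vd × C / F / S = 132.8 × 3.200 / 0.41 / 0.73 = 1420 mg

1420 mg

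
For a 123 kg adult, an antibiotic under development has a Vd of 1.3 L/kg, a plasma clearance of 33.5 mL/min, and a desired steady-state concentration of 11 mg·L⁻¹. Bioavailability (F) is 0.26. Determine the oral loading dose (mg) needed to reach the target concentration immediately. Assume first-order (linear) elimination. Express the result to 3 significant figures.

Vd(total) = 123 kg × 1.3 L/kg = 159.9 L
Loading dose depends on Vd (not clearance): it fills the distribution volume.
LD = Vd × C / F = 159.9 × 11.00 / 0.26 = 6765 mg

6770 mg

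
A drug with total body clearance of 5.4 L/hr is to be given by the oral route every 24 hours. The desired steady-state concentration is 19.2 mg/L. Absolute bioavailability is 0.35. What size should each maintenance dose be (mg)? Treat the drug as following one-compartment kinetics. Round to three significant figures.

7110 mg

D = CL × Css × τ / F = 5.400 × 19.2 × 24 / 0.35 = 7109 mg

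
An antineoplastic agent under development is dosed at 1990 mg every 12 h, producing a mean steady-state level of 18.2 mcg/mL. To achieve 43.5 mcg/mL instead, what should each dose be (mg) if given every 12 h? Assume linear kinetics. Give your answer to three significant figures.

For first-order elimination, Css ∝ F·D/(CL·τ); F and CL are unchanged, so Css ∝ D/τ.
D₂ = D₁ × (Css,target / Css,current) = 1990 × 43.5/18.2 = 4756 mg

4760 mg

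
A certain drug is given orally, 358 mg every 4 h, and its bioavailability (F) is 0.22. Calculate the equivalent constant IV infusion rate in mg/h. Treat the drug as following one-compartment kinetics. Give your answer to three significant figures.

19.7 mg/h

Equivalent systemic input: infusion rate = F·D/τ.
Rate = 0.22 × 358 / 4 = 19.69 mg/h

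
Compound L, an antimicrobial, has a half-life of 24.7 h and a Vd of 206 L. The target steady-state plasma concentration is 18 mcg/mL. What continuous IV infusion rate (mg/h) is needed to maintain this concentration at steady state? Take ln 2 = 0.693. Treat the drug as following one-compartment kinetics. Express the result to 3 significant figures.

104 mg/h

k = 0.693/24.7 = 0.02806 h⁻¹, so CL = k·Vd = 0.02806 × 206.0 = 5.780 L/h
Infusion rate = CL × Css = 5.780 × 18 = 104.0 mg/h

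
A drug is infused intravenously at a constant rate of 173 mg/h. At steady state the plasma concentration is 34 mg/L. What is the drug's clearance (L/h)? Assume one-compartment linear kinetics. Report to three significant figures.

At steady state, infusion rate = CL × Css, so CL = rate / Css.
CL = 173 / 34 = 5.088 L/h

5.09 L/h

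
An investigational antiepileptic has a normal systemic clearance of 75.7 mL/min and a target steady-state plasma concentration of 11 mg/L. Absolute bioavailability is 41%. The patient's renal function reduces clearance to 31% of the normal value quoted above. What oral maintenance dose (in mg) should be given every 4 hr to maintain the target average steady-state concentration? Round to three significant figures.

CL = 75.7 mL/min × 60/1000 = 4.542 L/h
Patient clearance = 0.31 × 4.542 = 1.408 L/h
At steady state, dose per interval replaces the amount cleared in that interval: F·D/τ = CL·Css.
D = CL × Css × τ / F = 1.408 × 11 × 4 / 0.41 = 151.1 mg

151 mg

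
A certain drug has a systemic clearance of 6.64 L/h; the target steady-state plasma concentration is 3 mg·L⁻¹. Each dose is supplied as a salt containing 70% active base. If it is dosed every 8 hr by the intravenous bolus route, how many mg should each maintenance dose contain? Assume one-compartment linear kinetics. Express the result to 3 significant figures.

228 mg

D = CL × Css × τ / S = 6.640 × 3 × 8 / 0.7 = 227.7 mg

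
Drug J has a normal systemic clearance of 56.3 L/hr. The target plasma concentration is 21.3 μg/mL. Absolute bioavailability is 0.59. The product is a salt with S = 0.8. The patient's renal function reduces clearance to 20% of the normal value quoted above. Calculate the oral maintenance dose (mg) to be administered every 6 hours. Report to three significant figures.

Patient clearance = 0.2 × 56.30 = 11.26 L/h
D = CL × Css × τ / F / S = 11.26 × 21.3 × 6 / 0.59 / 0.8 = 3049 mg

3050 mg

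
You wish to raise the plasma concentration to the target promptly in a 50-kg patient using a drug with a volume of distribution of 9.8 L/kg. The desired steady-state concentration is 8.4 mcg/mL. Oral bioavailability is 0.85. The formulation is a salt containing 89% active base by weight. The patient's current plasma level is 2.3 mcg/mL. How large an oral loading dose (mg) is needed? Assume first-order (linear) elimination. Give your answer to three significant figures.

Vd = 9.8 L/kg × 50 kg = 490.0 L
Concentration deficit ΔC = 8.4 − 2.3 = 6.100 mg/L
LD = Vd × ΔC / F / S = 490.0 × 6.100 / 0.85 / 0.89 = 3951 mg

3950 mg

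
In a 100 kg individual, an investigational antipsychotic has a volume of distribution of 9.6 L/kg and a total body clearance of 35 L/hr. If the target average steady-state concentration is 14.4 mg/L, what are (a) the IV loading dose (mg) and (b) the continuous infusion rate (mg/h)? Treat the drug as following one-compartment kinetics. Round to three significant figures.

(a) 13800 mg; (b) 504 mg/h

Vd = 9.6 L/kg × 100 kg = 960.0 L
Loading: fill Vd to C_target → 960.0 L × 14.4 mg/L = 13820 mg
Maintenance infusion rate = CL × Css = 35.00 × 14.4 = 504.0 mg/h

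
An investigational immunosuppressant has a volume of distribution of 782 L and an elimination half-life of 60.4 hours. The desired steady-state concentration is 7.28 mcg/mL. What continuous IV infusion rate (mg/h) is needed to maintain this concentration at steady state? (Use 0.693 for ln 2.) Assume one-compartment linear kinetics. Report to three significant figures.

CL = ln 2 · Vd / t½ = 0.693 × 782.0 / 60.4 = 8.972 L/h
Infusion rate = CL × Css = 8.972 × 7.28 = 65.32 mg/h

65.3 mg/h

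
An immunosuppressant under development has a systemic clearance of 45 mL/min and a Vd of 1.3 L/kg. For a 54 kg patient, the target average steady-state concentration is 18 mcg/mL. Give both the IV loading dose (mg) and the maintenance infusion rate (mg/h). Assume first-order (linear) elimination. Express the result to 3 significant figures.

(a) 1260 mg; (b) 48.6 mg/h

Vd = 1.3 L/kg × 54 kg = 70.20 L
Loading dose = Vd × C = 70.20 × 18 = 1264 mg
Convert clearance: 45 mL/min × 60 min/h ÷ 1000 mL/L = 2.700 L/h
Maintenance: replace elimination → rate = CL × Css = 2.700 × 18 = 48.60 mg/h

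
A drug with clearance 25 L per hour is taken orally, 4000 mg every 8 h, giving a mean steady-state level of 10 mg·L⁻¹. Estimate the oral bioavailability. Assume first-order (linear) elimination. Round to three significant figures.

0.500

F·D/τ = CL·Css at steady state → F = CL·Css·τ / D.
F = 25 × 10 × 8 / 4000 = 0.500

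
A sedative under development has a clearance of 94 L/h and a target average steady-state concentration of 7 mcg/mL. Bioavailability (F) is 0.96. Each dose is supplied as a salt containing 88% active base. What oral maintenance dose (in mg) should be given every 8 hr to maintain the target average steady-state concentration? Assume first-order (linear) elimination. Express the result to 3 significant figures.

D = CL × Css × τ / F / S = 94.00 × 7 × 8 / 0.96 / 0.88 = 6231 mg

6230 mg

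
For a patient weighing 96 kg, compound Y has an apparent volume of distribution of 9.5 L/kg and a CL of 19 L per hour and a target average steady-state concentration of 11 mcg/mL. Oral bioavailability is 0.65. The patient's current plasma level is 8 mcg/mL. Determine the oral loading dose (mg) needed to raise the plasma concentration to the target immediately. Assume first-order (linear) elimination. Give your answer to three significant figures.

4210 mg

Vd(total) = 96 kg × 9.5 L/kg = 912.0 L
LD is governed by Vd — clearance does not enter the loading-dose calculation.
Concentration deficit ΔC = 11 − 8 = 3.000 mg/L
LD = Vd × ΔC / F = 912.0 × 3.000 / 0.65 = 4209 mg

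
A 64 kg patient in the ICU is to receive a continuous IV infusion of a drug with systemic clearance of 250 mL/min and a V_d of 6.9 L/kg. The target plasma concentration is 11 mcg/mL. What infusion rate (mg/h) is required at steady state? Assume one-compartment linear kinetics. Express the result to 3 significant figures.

165 mg/h

CL = 250 mL/min = 250 × 0.06 = 15.00 L/h
Infusion rate = CL · Css = 15.00 L/h × 11 mg/L = 165.0 mg/h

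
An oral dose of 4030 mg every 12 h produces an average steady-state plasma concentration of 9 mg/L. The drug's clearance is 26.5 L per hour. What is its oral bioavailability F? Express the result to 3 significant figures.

0.710

F·D/τ = CL·Css at steady state → F = CL·Css·τ / D.
F = 26.5 × 9 × 12 / 4030 = 0.710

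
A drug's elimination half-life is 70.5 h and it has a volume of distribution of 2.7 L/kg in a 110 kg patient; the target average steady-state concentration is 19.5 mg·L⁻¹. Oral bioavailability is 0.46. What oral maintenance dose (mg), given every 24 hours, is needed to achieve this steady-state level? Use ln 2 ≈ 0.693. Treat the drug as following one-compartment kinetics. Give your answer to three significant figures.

2970 mg

Total Vd = 2.7 × 110 = 297.0 L
CL = 0.693 × Vd / t½ = 0.693 × 297.0 / 70.5 = 2.919 L/h
D = CL × Css × τ / F = 2.919 × 19.5 × 24 / 0.46 = 2970 mg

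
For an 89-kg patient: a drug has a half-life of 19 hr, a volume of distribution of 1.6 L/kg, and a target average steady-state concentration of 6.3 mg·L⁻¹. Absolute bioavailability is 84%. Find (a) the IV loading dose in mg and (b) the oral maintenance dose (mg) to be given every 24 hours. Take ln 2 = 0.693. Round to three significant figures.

(a) 897 mg; (b) 935 mg

Vd = 1.6 L/kg × 89 kg = 142.4 L
LD = Vd × C = 142.4 × 6.3 = 897.1 mg
CL = 0.693 × Vd / t½ = 0.693 × 142.4 / 19 = 5.194 L/h
D = CL × Css × τ / F = 5.194 × 6.3 × 24 / 0.84 = 934.9 mg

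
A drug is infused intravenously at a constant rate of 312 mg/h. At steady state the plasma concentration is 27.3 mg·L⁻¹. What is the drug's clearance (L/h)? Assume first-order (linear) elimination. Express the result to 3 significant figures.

At steady state, infusion rate = CL × Css, so CL = rate / Css.
CL = 312 / 27.3 = 11.43 L/h

11.4 L/h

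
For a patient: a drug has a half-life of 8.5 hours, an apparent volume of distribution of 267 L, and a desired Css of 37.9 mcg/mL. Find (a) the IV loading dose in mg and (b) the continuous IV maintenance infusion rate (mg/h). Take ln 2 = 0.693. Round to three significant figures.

(a) 10100 mg; (b) 825 mg/h

LD = Vd × C = 267.0 × 37.9 = 10120 mg
CL = 0.693 × Vd / t½ = 0.693 × 267.0 / 8.5 = 21.77 L/h
Infusion rate = CL × Css = 21.77 × 37.9 = 825.1 mg/h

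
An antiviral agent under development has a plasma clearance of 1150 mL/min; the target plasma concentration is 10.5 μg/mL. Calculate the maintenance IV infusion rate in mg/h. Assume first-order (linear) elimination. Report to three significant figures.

CL = 1150 mL/min × 60/1000 = 69.00 L/h
R₀ = 69.00 × 10.5 = 724.5 mg/h

725 mg/h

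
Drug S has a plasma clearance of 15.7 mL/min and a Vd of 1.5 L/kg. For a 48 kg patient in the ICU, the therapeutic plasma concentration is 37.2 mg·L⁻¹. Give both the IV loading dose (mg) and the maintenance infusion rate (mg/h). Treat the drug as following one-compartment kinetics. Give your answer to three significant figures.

(a) 2680 mg; (b) 35.0 mg/h

Vd(total) = 48 kg × 1.5 L/kg = 72.00 L
Loading: fill Vd to C_target → 72.00 L × 37.2 mg/L = 2678 mg
CL = 15.7 mL/min = 15.7 × 0.06 = 0.9420 L/h
Maintenance: replace elimination → rate = CL × Css = 0.9420 × 37.2 = 35.04 mg/h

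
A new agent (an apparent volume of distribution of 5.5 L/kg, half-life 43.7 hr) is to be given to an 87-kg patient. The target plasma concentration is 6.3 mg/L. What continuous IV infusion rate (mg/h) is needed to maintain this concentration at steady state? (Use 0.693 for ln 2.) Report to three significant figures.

Vd = 5.5 L/kg × 87 kg = 478.5 L
CL = 0.693 × Vd / t½ = 0.693 × 478.5 / 43.7 = 7.588 L/h
Infusion rate = CL × Css = 7.588 × 6.3 = 47.80 mg/h

47.8 mg/h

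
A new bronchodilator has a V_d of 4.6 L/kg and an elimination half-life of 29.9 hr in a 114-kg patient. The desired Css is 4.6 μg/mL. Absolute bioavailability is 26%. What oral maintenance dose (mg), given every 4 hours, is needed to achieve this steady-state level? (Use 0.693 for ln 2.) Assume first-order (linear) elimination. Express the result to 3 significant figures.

Vd(total) = 114 kg × 4.6 L/kg = 524.4 L
CL = 0.693 × Vd / t½ = 0.693 × 524.4 / 29.9 = 12.15 L/h
D = CL × Css × τ / F = 12.15 × 4.6 × 4 / 0.26 = 859.8 mg

860 mg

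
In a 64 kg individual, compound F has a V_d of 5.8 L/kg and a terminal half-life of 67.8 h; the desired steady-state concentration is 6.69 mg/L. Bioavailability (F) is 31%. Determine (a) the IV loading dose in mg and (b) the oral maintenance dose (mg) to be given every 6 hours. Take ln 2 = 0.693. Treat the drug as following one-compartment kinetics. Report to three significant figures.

(a) 2480 mg; (b) 491 mg

Vd = 5.8 L/kg × 64 kg = 371.2 L
LD = Vd × C = 371.2 × 6.69 = 2483 mg
CL = 0.693 × Vd / t½ = 0.693 × 371.2 / 67.8 = 3.794 L/h
D = CL × Css × τ / F = 3.794 × 6.69 × 6 / 0.31 = 491.3 mg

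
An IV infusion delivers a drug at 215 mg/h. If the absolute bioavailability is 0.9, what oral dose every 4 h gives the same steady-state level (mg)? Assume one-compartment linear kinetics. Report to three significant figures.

956 mg

To maintain the same Css, the systemic dosing rate must be unchanged: F·D/τ = infusion rate.
D = rate × τ / F = 215 × 4 / 0.9 = 955.6 mg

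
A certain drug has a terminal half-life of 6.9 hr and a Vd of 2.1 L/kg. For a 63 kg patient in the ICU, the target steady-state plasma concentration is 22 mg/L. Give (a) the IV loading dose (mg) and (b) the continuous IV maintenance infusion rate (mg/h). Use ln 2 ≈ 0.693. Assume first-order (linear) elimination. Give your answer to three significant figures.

(a) 2910 mg; (b) 292 mg/h

Vd(total) = 63 kg × 2.1 L/kg = 132.3 L
LD = Vd × C = 132.3 × 22 = 2911 mg
CL = 0.693 × Vd / t½ = 0.693 × 132.3 / 6.9 = 13.29 L/h
Infusion rate = CL × Css = 13.29 × 22 = 292.4 mg/h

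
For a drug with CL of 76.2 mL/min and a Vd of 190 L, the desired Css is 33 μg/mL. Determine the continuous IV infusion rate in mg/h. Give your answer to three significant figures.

151 mg/h

CL = 76.2 mL/min × 60/1000 = 4.572 L/h
R₀ = 4.572 × 33 = 150.9 mg/h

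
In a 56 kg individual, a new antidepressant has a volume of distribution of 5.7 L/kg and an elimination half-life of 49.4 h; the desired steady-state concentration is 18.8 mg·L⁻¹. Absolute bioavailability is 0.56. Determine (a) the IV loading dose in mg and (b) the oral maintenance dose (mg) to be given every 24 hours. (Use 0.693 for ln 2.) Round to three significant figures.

Total Vd = 5.7 × 56 = 319.2 L
LD = Vd × C = 319.2 × 18.8 = 6001 mg
CL = 0.693 × Vd / t½ = 0.693 × 319.2 / 49.4 = 4.478 L/h
D = CL × Css × τ / F = 4.478 × 18.8 × 24 / 0.56 = 3608 mg

(a) 6000 mg; (b) 3610 mg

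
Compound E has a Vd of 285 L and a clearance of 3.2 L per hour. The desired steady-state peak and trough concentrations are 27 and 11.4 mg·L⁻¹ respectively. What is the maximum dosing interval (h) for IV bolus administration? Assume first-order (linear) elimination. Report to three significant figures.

76.8 h

k = CL / Vd = 3.200 / 285.0 = 0.01123 h⁻¹
Between IV bolus doses, concentration decays as C = C₀·e^(−kτ), so C_peak/C_trough = e^(kτ).
τ_max = ln(C_peak/C_trough) / k = ln(27/11.4) / 0.01123 = 0.8622 / 0.01123 = 76.78 h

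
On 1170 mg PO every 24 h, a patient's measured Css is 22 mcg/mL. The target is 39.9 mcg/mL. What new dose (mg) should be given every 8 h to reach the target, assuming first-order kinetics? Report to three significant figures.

With linear kinetics, Css is proportional to dose rate (D/τ) at fixed clearance.
D₂ = D₁ × (Css,target / Css,current) × (τ₂/τ₁) = 1170 × (39.9/22) × (8/24) = 707.3 mg

707 mg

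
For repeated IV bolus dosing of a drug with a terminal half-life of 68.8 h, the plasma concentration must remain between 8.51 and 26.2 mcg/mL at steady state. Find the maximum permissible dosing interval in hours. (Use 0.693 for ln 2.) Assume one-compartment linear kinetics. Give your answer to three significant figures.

k = 0.693 / t½ = 0.693 / 68.8 = 0.01007 h⁻¹
Between IV bolus doses, concentration decays as C = C₀·e^(−kτ), so C_peak/C_trough = e^(kτ).
τ_max = ln(C_peak/C_trough) / k = ln(26.2/8.51) / 0.01007 = 1.125 / 0.01007 = 111.7 h

112 h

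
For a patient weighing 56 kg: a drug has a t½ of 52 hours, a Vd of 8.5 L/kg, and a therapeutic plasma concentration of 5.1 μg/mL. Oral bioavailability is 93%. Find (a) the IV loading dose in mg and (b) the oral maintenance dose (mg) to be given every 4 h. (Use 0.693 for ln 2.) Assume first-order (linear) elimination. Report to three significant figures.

Vd(total) = 56 kg × 8.5 L/kg = 476.0 L
LD = Vd × C = 476.0 × 5.1 = 2428 mg
CL = 0.693 × Vd / t½ = 0.693 × 476.0 / 52 = 6.344 L/h
D = CL × Css × τ / F = 6.344 × 5.1 × 4 / 0.93 = 139.2 mg

(a) 2430 mg; (b) 139 mg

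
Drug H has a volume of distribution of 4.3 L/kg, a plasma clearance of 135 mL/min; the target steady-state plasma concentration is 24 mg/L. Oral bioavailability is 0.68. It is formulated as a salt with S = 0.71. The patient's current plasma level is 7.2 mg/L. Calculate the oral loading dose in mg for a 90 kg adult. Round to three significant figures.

Total Vd = 4.3 × 90 = 387.0 L
Concentration deficit ΔC = 24 − 7.2 = 16.80 mg/L
LD = Vd × ΔC / F / S = 387.0 × 16.80 / 0.68 / 0.71 = 13470 mg

13500 mg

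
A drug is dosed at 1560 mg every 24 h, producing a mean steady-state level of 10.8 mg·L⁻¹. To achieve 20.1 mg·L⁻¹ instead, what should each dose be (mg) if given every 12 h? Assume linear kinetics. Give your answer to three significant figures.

1450 mg

With linear kinetics, Css is proportional to dose rate (D/τ) at fixed clearance.
D₂ = D₁ × (Css,target / Css,current) × (τ₂/τ₁) = 1560 × (20.1/10.8) × (12/24) = 1452 mg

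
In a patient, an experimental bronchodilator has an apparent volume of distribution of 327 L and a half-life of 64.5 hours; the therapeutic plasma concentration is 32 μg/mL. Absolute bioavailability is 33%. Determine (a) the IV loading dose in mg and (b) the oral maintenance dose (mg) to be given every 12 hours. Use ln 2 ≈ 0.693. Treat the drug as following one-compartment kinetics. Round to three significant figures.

(a) 10500 mg; (b) 4090 mg

LD = Vd × C = 327.0 × 32 = 10460 mg
CL = 0.693 × Vd / t½ = 0.693 × 327.0 / 64.5 = 3.513 L/h
D = CL × Css × τ / F = 3.513 × 32 × 12 / 0.33 = 4088 mg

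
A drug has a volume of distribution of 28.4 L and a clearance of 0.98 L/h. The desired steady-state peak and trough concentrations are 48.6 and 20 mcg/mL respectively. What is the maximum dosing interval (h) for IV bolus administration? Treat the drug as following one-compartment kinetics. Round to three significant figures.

25.7 h

k = CL / Vd = 0.9800 / 28.40 = 0.03451 h⁻¹
Between IV bolus doses, concentration decays as C = C₀·e^(−kτ), so C_peak/C_trough = e^(kτ).
τ_max = ln(C_peak/C_trough) / k = ln(48.6/20) / 0.03451 = 0.8879 / 0.03451 = 25.73 h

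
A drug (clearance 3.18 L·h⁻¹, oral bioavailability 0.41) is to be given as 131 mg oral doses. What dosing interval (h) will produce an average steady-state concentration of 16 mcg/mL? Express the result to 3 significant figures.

1.06 h

F·D/τ = CL·Css → τ = F·D / (CL·Css).
τ = 0.41 × 131 / (3.18 × 16) = 1.056 h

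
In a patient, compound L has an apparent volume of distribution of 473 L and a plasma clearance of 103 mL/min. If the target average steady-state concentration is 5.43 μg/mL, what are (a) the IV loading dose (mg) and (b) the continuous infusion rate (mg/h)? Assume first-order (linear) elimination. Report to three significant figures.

(a) 2570 mg; (b) 33.6 mg/h

Loading: fill Vd to C_target → 473.0 L × 5.43 mg/L = 2568 mg
CL = 103 mL/min = 103 × 0.06 = 6.180 L/h
Maintenance: replace elimination → rate = CL × Css = 6.180 × 5.43 = 33.56 mg/h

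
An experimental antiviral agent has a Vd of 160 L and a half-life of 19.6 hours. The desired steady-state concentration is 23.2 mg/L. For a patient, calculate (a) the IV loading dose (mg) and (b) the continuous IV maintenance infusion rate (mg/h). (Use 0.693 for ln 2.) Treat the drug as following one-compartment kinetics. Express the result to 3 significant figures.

(a) 3710 mg; (b) 131 mg/h

LD = Vd × C = 160.0 × 23.2 = 3712 mg
CL = 0.693 × Vd / t½ = 0.693 × 160.0 / 19.6 = 5.657 L/h
Infusion rate = CL × Css = 5.657 × 23.2 = 131.2 mg/h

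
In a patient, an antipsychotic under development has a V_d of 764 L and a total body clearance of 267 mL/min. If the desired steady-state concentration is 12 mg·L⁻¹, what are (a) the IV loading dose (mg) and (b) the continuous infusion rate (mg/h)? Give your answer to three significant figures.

Loading: fill Vd to C_target → 764.0 L × 12 mg/L = 9168 mg
Convert clearance: 267 mL/min × 60 min/h ÷ 1000 mL/L = 16.02 L/h
Maintenance: replace elimination → rate = CL × Css = 16.02 × 12 = 192.2 mg/h

(a) 9170 mg; (b) 192 mg/h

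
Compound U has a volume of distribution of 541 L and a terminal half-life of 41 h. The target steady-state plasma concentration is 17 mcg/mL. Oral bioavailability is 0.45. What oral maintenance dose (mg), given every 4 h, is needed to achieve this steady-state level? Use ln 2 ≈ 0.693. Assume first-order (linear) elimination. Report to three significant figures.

k = 0.693/41 = 0.01690 h⁻¹, so CL = k·Vd = 0.01690 × 541.0 = 9.143 L/h
D = CL × Css × τ / F = 9.143 × 17 × 4 / 0.45 = 1382 mg

1380 mg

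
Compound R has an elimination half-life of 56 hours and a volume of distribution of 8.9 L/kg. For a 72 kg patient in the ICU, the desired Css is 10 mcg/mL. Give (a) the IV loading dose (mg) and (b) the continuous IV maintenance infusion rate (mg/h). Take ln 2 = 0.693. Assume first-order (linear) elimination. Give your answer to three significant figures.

Total Vd = 8.9 × 72 = 640.8 L
LD = Vd × C = 640.8 × 10 = 6408 mg
CL = 0.693 × Vd / t½ = 0.693 × 640.8 / 56 = 7.930 L/h
Infusion rate = CL × Css = 7.930 × 10 = 79.30 mg/h

(a) 6410 mg; (b) 79.3 mg/h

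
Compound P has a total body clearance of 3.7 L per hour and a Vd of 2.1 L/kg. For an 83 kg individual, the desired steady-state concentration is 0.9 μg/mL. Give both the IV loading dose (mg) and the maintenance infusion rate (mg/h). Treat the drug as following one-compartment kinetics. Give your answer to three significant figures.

(a) 157 mg; (b) 3.33 mg/h

Total Vd = 2.1 × 83 = 174.3 L
Loading: fill Vd to C_target → 174.3 L × 0.9 mg/L = 156.9 mg
Maintenance infusion rate = CL × Css = 3.700 × 0.9 = 3.330 mg/h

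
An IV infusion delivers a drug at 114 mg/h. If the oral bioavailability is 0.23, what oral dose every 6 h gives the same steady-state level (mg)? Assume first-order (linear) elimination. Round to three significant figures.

To maintain the same Css, the systemic dosing rate must be unchanged: F·D/τ = infusion rate.
D = rate × τ / F = 114 × 6 / 0.23 = 2974 mg

2970 mg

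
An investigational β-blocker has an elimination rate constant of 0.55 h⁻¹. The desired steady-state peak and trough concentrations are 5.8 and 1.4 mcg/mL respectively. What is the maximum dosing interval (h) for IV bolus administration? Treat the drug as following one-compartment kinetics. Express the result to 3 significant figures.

Between IV bolus doses, concentration decays as C = C₀·e^(−kτ), so C_peak/C_trough = e^(kτ).
τ_max = ln(C_peak/C_trough) / k = ln(5.8/1.4) / 0.5500 = 1.421 / 0.5500 = 2.584 h

2.58 h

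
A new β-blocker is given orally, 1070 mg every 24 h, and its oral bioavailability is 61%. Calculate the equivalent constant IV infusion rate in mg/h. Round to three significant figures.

Equivalent systemic input: infusion rate = F·D/τ.
Rate = 0.61 × 1070 / 24 = 27.20 mg/h

27.2 mg/h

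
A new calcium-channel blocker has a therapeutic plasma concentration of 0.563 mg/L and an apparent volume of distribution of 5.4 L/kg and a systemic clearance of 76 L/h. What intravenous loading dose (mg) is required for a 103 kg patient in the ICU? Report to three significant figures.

Vd(total) = 103 kg × 5.4 L/kg = 556.2 L
The loading dose fills Vd to the target concentration; clearance is irrelevant here.
LD = Vd × C = 556.2 × 0.5630 = 313.1 mg

313 mg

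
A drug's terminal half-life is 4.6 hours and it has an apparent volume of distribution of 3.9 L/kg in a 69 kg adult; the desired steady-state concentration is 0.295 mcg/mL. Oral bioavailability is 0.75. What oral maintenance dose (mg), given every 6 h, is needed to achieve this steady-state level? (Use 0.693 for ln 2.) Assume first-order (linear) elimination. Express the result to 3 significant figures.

95.7 mg

Vd(total) = 69 kg × 3.9 L/kg = 269.1 L
CL = ln 2 · Vd / t½ = 0.693 × 269.1 / 4.6 = 40.54 L/h
D = CL × Css × τ / F = 40.54 × 0.295 × 6 / 0.75 = 95.67 mg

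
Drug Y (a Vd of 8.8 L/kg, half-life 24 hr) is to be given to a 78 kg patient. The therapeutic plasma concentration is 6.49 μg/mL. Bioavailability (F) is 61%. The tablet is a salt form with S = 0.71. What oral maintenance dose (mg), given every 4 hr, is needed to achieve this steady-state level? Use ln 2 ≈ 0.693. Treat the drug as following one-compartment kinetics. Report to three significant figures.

Vd = 8.8 L/kg × 78 kg = 686.4 L
CL = ln 2 · Vd / t½ = 0.693 × 686.4 / 24 = 19.82 L/h
D = CL × Css × τ / F / S = 19.82 × 6.49 × 4 / 0.61 / 0.71 = 1188 mg

1190 mg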